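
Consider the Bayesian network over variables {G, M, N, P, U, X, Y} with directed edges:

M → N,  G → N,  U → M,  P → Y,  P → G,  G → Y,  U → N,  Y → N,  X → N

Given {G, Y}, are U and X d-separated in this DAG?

We examine all 2 paths between U and X:
Path 1: U → N ← X
  N is a collider here and neither N nor any of its descendants is conditioned on, so the collider stays closed — the path is blocked at N.
Path 2: U → M → N ← X
  N is a collider here and neither N nor any of its descendants is conditioned on, so the collider stays closed — the path is blocked at N.
All paths are blocked; U ⊥ X | {G, Y} holds.

Yes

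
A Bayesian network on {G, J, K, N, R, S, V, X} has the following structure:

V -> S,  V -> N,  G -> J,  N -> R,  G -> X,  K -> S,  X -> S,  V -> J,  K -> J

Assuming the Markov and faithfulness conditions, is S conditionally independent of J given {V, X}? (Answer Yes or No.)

Enumerating the 3 paths from S to J and testing each for blocking by {V, X}:
Path 1: S ← K → J
  K is a fork and K is not conditioned on — no node blocks this path, so it is active.
Path 2: S ← V → J
  V is a fork here and V is conditioned on, so the path is blocked at V.
Path 3: S ← X ← G → J
  X is a chain here and X is conditioned on, so the path is blocked at X.
At least one path is unblocked, so d-separation fails.

No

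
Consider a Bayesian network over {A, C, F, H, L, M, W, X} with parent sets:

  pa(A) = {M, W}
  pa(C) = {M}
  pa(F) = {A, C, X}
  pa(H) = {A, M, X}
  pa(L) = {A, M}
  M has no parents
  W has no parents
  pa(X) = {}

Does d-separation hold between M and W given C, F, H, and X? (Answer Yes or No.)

No — M and W are not d-separated given {C, F, H, X}.

Enumerating the 6 paths from M to W and testing each for blocking by {C, F, H, X}:
Path 1: M → C → F ← X → H ← A ← W
  C is a chain here and C is conditioned on, so the path is blocked at C.
Path 2: M → C → F ← A ← W
  C is a chain here and C is conditioned on, so the path is blocked at C.
Path 3: M → H ← X → F ← A ← W
  X is a fork here and X is conditioned on, so the path is blocked at X.
Path 4: M → H ← A ← W
  H is a collider and H is conditioned on, which opens it; A is a chain and A is not conditioned on — no node blocks this path, so it is active.
Path 5: M → L ← A ← W
  L is a collider here and neither L nor any of its descendants is conditioned on, so the collider stays closed — the path is blocked at L.
Path 6: M → A ← W
  A is a collider and its descendant F is conditioned on, which opens it — no node blocks this path, so it is active.
At least one path is unblocked, so d-separation fails.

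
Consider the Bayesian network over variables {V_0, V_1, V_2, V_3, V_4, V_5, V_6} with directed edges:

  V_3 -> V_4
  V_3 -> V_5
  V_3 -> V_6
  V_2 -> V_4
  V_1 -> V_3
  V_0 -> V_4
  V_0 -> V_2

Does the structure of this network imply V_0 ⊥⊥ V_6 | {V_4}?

No

Enumerating the 2 paths from V_0 to V_6 and testing each for blocking by {V_4}:
Path 1: V_0 → V_2 → V_4 ← V_3 → V_6
  V_2 is a chain and V_2 is not conditioned on; V_4 is a collider and V_4 is conditioned on, which opens it; V_3 is a fork and V_3 is not conditioned on — no node blocks this path, so it is active.
Path 2: V_0 → V_4 ← V_3 → V_6
  V_4 is a collider and V_4 is conditioned on, which opens it; V_3 is a fork and V_3 is not conditioned on — no node blocks this path, so it is active.
At least one path is unblocked, so d-separation fails.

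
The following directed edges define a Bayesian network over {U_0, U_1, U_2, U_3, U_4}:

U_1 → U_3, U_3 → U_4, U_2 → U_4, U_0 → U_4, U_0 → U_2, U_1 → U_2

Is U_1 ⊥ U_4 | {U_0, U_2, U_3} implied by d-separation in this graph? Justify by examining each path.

Yes

We examine all 3 paths between U_1 and U_4:
Path 1: U_1 → U_3 → U_4
  U_3 is a chain here and U_3 is conditioned on, so the path is blocked at U_3.
Path 2: U_1 → U_2 ← U_0 → U_4
  U_0 is a fork here and U_0 is conditioned on, so the path is blocked at U_0.
Path 3: U_1 → U_2 → U_4
  U_2 is a chain here and U_2 is conditioned on, so the path is blocked at U_2.
All paths are blocked; U_1 ⊥ U_4 | {U_0, U_2, U_3} holds.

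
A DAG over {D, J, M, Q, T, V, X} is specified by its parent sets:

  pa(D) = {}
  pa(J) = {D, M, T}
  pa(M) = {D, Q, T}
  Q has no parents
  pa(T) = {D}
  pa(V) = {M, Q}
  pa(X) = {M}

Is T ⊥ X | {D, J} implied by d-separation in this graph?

There are 5 undirected paths between T and X; checking each against the conditioning set {D, J}:
  1. T → M → X — M:chain[open] ⇒ active
  2. T ← D → M → X — D:fork[blocks]; M:chain[open] ⇒ blocked
  3. T ← D → J ← M → X — D:fork[blocks]; J:collider[open]; M:fork[open] ⇒ blocked
  4. T → J ← M → X — J:collider[open]; M:fork[open] ⇒ active
  5. T → J ← D → M → X — J:collider[open]; D:fork[blocks]; M:chain[open] ⇒ blocked
At least one path is unblocked, so d-separation fails.

No — T and X are not d-separated given {D, J}.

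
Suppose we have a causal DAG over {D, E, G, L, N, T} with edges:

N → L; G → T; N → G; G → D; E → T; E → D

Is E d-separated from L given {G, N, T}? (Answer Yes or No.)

Yes — E and L are d-separated given {G, N, T}.

Enumerating the 2 paths from E to L and testing each for blocking by {G, N, T}:
Path 1: E → T ← G ← N → L
  G is a chain here and G is conditioned on, so the path is blocked at G.
Path 2: E → D ← G ← N → L
  D is a collider here and neither D nor any of its descendants is conditioned on, so the collider stays closed — the path is blocked at D.
Every path is blocked, so E and L are d-separated given {G, N, T}.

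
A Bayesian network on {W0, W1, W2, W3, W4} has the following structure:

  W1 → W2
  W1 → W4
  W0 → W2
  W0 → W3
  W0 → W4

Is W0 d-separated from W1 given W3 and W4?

No

We examine all 2 paths between W0 and W1:
Path 1: W0 → W2 ← W1
  W2 is a collider here and neither W2 nor any of its descendants is conditioned on, so the collider stays closed — the path is blocked at W2.
Path 2: W0 → W4 ← W1
  W4 is a collider and W4 is conditioned on, which opens it — no node blocks this path, so it is active.
At least one path is unblocked, so d-separation fails.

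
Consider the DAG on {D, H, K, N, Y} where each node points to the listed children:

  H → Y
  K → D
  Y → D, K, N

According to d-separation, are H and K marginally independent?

We examine all 2 paths between H and K:
Path 1: H → Y → K
  Y is a chain and Y is not conditioned on — no node blocks this path, so it is active.
Path 2: H → Y → D ← K
  D is a collider here and neither D nor any of its descendants is conditioned on, so the collider stays closed — the path is blocked at D.
Since the path H → Y → K is active, H and K are not d-separated given ∅.

No — H and K are not d-separated given ∅.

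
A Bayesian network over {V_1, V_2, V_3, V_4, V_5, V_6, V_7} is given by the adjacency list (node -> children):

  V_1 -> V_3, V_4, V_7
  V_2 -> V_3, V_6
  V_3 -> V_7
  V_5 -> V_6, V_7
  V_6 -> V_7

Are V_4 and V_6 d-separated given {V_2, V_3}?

There are 6 undirected paths between V_4 and V_6; checking each against the conditioning set {V_2, V_3}:
Path 1: V_4 ← V_1 → V_3 ← V_2 → V_6
  V_2 is a fork here and V_2 is conditioned on, so the path is blocked at V_2.
Path 2: V_4 ← V_1 → V_3 → V_7 ← V_5 → V_6
  V_3 is a chain here and V_3 is conditioned on, so the path is blocked at V_3.
Path 3: V_4 ← V_1 → V_3 → V_7 ← V_6
  V_3 is a chain here and V_3 is conditioned on, so the path is blocked at V_3.
Path 4: V_4 ← V_1 → V_7 ← V_3 ← V_2 → V_6
  V_7 is a collider here and neither V_7 nor any of its descendants is conditioned on, so the collider stays closed — the path is blocked at V_7.
Path 5: V_4 ← V_1 → V_7 ← V_5 → V_6
  V_7 is a collider here and neither V_7 nor any of its descendants is conditioned on, so the collider stays closed — the path is blocked at V_7.
Path 6: V_4 ← V_1 → V_7 ← V_6
  V_7 is a collider here and neither V_7 nor any of its descendants is conditioned on, so the collider stays closed — the path is blocked at V_7.
Every path is blocked, so V_4 and V_6 are d-separated given {V_2, V_3}.

Yes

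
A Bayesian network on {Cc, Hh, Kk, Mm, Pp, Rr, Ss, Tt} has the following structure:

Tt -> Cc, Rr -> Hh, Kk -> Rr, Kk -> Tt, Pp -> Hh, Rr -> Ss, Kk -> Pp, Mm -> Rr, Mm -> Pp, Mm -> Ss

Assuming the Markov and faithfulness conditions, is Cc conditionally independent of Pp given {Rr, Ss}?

No

There are 4 undirected paths between Cc and Pp; checking each against the conditioning set {Rr, Ss}:
Path 1: Cc ← Tt ← Kk → Rr → Ss ← Mm → Pp
  Rr is a chain here and Rr is conditioned on, so the path is blocked at Rr.
Path 2: Cc ← Tt ← Kk → Rr → Hh ← Pp
  Rr is a chain here and Rr is conditioned on, so the path is blocked at Rr.
Path 3: Cc ← Tt ← Kk → Rr ← Mm → Pp
  Tt is a chain and Tt is not conditioned on; Kk is a fork and Kk is not conditioned on; Rr is a collider and Rr is conditioned on, which opens it; Mm is a fork and Mm is not conditioned on — no node blocks this path, so it is active.
Path 4: Cc ← Tt ← Kk → Pp
  Tt is a chain and Tt is not conditioned on; Kk is a fork and Kk is not conditioned on — no node blocks this path, so it is active.
Since the path Cc ← Tt ← Kk → Rr ← Mm → Pp is active, Cc and Pp are not d-separated given {Rr, Ss}.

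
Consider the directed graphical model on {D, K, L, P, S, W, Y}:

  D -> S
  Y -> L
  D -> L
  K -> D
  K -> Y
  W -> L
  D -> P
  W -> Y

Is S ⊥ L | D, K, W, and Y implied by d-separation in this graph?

Yes

We examine all 3 paths between S and L:
Path 1: S ← D → L
  D is a fork here and D is conditioned on, so the path is blocked at D.
Path 2: S ← D ← K → Y → L
  D is a chain here and D is conditioned on, so the path is blocked at D.
Path 3: S ← D ← K → Y ← W → L
  D is a chain here and D is conditioned on, so the path is blocked at D.
Since every path is blocked, d-separation holds.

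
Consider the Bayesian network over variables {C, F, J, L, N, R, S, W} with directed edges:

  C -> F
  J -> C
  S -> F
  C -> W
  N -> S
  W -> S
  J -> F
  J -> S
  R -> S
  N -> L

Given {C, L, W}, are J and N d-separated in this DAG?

Yes

There are 5 undirected paths between J and N; checking each against the conditioning set {C, L, W}:
Path 1: J → C → W → S ← N
  C is a chain here and C is conditioned on, so the path is blocked at C.
Path 2: J → C → F ← S ← N
  C is a chain here and C is conditioned on, so the path is blocked at C.
Path 3: J → F ← C → W → S ← N
  F is a collider here and neither F nor any of its descendants is conditioned on, so the collider stays closed — the path is blocked at F.
Path 4: J → F ← S ← N
  F is a collider here and neither F nor any of its descendants is conditioned on, so the collider stays closed — the path is blocked at F.
Path 5: J → S ← N
  S is a collider here and neither S nor any of its descendants is conditioned on, so the collider stays closed — the path is blocked at S.
Every path is blocked, so J and N are d-separated given {C, L, W}.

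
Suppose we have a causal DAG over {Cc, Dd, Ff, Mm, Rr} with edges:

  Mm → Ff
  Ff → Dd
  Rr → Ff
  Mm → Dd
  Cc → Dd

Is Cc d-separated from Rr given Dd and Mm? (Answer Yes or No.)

Enumerating the 2 paths from Cc to Rr and testing each for blocking by {Dd, Mm}:
Path 1: Cc → Dd ← Ff ← Rr
  Dd is a collider and Dd is conditioned on, which opens it; Ff is a chain and Ff is not conditioned on — no node blocks this path, so it is active.
Path 2: Cc → Dd ← Mm → Ff ← Rr
  Mm is a fork here and Mm is conditioned on, so the path is blocked at Mm.
At least one path is unblocked, so d-separation fails.

No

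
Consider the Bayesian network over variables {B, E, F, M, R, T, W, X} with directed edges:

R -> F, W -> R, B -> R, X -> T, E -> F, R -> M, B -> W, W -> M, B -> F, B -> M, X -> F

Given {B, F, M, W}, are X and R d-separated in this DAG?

No

Enumerating the 6 paths from X to R and testing each for blocking by {B, F, M, W}:
Path 1: X → F ← R
  F is a collider and F is conditioned on, which opens it — no node blocks this path, so it is active.
Path 2: X → F ← B → R
  B is a fork here and B is conditioned on, so the path is blocked at B.
Path 3: X → F ← B → M ← R
  B is a fork here and B is conditioned on, so the path is blocked at B.
Path 4: X → F ← B → M ← W → R
  B is a fork here and B is conditioned on, so the path is blocked at B.
Path 5: X → F ← B → W → R
  B is a fork here and B is conditioned on, so the path is blocked at B.
Path 6: X → F ← B → W → M ← R
  B is a fork here and B is conditioned on, so the path is blocked at B.
Since the path X → F ← R is active, X and R are not d-separated given {B, F, M, W}.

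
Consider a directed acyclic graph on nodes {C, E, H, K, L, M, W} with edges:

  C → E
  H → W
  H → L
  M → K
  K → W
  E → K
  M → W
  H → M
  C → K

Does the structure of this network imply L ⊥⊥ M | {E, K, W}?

3 paths connect L and M; each must be blocked for d-separation to hold:
Path 1: L ← H → M
  H is a fork and H is not conditioned on — no node blocks this path, so it is active.
Path 2: L ← H → W ← M
  H is a fork and H is not conditioned on; W is a collider and W is conditioned on, which opens it — no node blocks this path, so it is active.
Path 3: L ← H → W ← K ← M
  K is a chain here and K is conditioned on, so the path is blocked at K.
Because an active path exists, L and M are not d-separated.

No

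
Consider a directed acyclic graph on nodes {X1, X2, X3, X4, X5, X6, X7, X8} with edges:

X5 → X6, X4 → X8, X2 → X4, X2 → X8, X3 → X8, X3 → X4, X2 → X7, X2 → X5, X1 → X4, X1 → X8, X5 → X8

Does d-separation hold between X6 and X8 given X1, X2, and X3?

Enumerating the 5 paths from X6 to X8 and testing each for blocking by {X1, X2, X3}:
Path 1: X6 ← X5 → X8
  X5 is a fork and X5 is not conditioned on — no node blocks this path, so it is active.
Path 2: X6 ← X5 ← X2 → X4 ← X1 → X8
  X2 is a fork here and X2 is conditioned on, so the path is blocked at X2.
Path 3: X6 ← X5 ← X2 → X4 ← X3 → X8
  X2 is a fork here and X2 is conditioned on, so the path is blocked at X2.
Path 4: X6 ← X5 ← X2 → X4 → X8
  X2 is a fork here and X2 is conditioned on, so the path is blocked at X2.
Path 5: X6 ← X5 ← X2 → X8
  X2 is a fork here and X2 is conditioned on, so the path is blocked at X2.
Since the path X6 ← X5 → X8 is active, X6 and X8 are not d-separated given {X1, X2, X3}.

No — X6 and X8 are not d-separated given {X1, X2, X3}.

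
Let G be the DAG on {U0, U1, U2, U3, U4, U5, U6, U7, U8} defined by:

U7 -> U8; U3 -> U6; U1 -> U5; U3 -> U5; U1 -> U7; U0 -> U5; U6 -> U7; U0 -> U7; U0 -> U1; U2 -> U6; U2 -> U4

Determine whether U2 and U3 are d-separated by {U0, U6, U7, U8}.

We examine all 5 paths between U2 and U3:
Path 1: U2 → U6 → U7 ← U0 → U5 ← U3
  U6 is a chain here and U6 is conditioned on, so the path is blocked at U6.
Path 2: U2 → U6 → U7 ← U0 → U1 → U5 ← U3
  U6 is a chain here and U6 is conditioned on, so the path is blocked at U6.
Path 3: U2 → U6 → U7 ← U1 → U5 ← U3
  U6 is a chain here and U6 is conditioned on, so the path is blocked at U6.
Path 4: U2 → U6 → U7 ← U1 ← U0 → U5 ← U3
  U6 is a chain here and U6 is conditioned on, so the path is blocked at U6.
Path 5: U2 → U6 ← U3
  U6 is a collider and U6 is conditioned on, which opens it — no node blocks this path, so it is active.
Since the path U2 → U6 ← U3 is active, U2 and U3 are not d-separated given {U0, U6, U7, U8}.

No — U2 and U3 are not d-separated given {U0, U6, U7, U8}.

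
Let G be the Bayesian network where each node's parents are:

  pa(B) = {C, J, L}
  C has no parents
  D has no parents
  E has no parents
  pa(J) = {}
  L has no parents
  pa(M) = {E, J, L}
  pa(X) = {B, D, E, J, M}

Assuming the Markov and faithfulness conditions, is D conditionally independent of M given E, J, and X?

No

Enumerating the 6 paths from D to M and testing each for blocking by {E, J, X}:
  1. D → X ← M — X:collider[open] ⇒ active
  2. D → X ← J → M — X:collider[open]; J:fork[blocks] ⇒ blocked
  3. D → X ← J → B ← L → M — X:collider[open]; J:fork[blocks]; B:collider[open]; L:fork[open] ⇒ blocked
  4. D → X ← B ← J → M — X:collider[open]; B:chain[open]; J:fork[blocks] ⇒ blocked
  5. D → X ← B ← L → M — X:collider[open]; B:chain[open]; L:fork[open] ⇒ active
  6. D → X ← E → M — X:collider[open]; E:fork[blocks] ⇒ blocked
Since the path D → X ← M is active, D and M are not d-separated given {E, J, X}.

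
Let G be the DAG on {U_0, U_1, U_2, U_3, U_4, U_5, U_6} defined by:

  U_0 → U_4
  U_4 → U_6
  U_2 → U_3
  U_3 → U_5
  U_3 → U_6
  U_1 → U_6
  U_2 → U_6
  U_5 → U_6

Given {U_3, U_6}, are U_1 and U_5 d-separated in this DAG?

We examine all 3 paths between U_1 and U_5:
Path 1: U_1 → U_6 ← U_3 → U_5
  U_3 is a fork here and U_3 is conditioned on, so the path is blocked at U_3.
Path 2: U_1 → U_6 ← U_5
  U_6 is a collider and U_6 is conditioned on, which opens it — no node blocks this path, so it is active.
Path 3: U_1 → U_6 ← U_2 → U_3 → U_5
  U_3 is a chain here and U_3 is conditioned on, so the path is blocked at U_3.
Since the path U_1 → U_6 ← U_5 is active, U_1 and U_5 are not d-separated given {U_3, U_6}.

No — U_1 and U_5 are not d-separated given {U_3, U_6}.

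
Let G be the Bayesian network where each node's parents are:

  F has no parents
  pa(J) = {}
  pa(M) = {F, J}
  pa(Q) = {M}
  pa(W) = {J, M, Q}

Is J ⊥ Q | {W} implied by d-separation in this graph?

No

Enumerating the 4 paths from J to Q and testing each for blocking by {W}:
Path 1: J → W ← Q
  W is a collider and W is conditioned on, which opens it — no node blocks this path, so it is active.
Path 2: J → W ← M → Q
  W is a collider and W is conditioned on, which opens it; M is a fork and M is not conditioned on — no node blocks this path, so it is active.
Path 3: J → M → W ← Q
  M is a chain and M is not conditioned on; W is a collider and W is conditioned on, which opens it — no node blocks this path, so it is active.
Path 4: J → M → Q
  M is a chain and M is not conditioned on — no node blocks this path, so it is active.
Because an active path exists, J and Q are not d-separated.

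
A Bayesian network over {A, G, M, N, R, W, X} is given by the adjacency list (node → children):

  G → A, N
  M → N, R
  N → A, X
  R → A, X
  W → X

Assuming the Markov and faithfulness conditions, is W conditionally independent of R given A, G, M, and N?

Yes

Enumerating the 4 paths from W to R and testing each for blocking by {A, G, M, N}:
Path 1: W → X ← N → A ← R
  X is a collider here and neither X nor any of its descendants is conditioned on, so the collider stays closed — the path is blocked at X.
Path 2: W → X ← N ← G → A ← R
  X is a collider here and neither X nor any of its descendants is conditioned on, so the collider stays closed — the path is blocked at X.
Path 3: W → X ← N ← M → R
  X is a collider here and neither X nor any of its descendants is conditioned on, so the collider stays closed — the path is blocked at X.
Path 4: W → X ← R
  X is a collider here and neither X nor any of its descendants is conditioned on, so the collider stays closed — the path is blocked at X.
Since every path is blocked, d-separation holds.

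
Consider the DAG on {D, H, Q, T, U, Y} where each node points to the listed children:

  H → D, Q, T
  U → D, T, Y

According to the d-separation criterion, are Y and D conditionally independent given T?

2 paths connect Y and D; each must be blocked for d-separation to hold:
Path 1: Y ← U → T ← H → D
  U is a fork and U is not conditioned on; T is a collider and T is conditioned on, which opens it; H is a fork and H is not conditioned on — no node blocks this path, so it is active.
Path 2: Y ← U → D
  U is a fork and U is not conditioned on — no node blocks this path, so it is active.
Since the path Y ← U → T ← H → D is active, Y and D are not d-separated given {T}.

No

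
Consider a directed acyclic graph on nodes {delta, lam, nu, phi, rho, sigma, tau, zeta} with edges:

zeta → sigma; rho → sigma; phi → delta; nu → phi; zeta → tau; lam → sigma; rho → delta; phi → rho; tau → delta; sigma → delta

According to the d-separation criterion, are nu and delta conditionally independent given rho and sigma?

No — nu and delta are not d-separated given {rho, sigma}.

Enumerating the 4 paths from nu to delta and testing each for blocking by {rho, sigma}:
  1. nu → phi → delta — phi:chain[open] ⇒ active
  2. nu → phi → rho → delta — phi:chain[open]; rho:chain[blocks] ⇒ blocked
  3. nu → phi → rho → sigma ← zeta → tau → delta — phi:chain[open]; rho:chain[blocks]; sigma:collider[open]; zeta:fork[open]; tau:chain[open] ⇒ blocked
  4. nu → phi → rho → sigma → delta — phi:chain[open]; rho:chain[blocks]; sigma:chain[blocks] ⇒ blocked
At least one path is unblocked, so d-separation fails.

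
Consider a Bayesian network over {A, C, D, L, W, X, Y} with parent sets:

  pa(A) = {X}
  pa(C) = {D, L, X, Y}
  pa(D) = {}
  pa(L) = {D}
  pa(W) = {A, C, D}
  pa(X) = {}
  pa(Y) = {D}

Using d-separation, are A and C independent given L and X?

Yes

Enumerating the 5 paths from A to C and testing each for blocking by {L, X}:
Path 1: A ← X → C
  X is a fork here and X is conditioned on, so the path is blocked at X.
Path 2: A → W ← D → Y → C
  W is a collider here and neither W nor any of its descendants is conditioned on, so the collider stays closed — the path is blocked at W.
Path 3: A → W ← D → L → C
  W is a collider here and neither W nor any of its descendants is conditioned on, so the collider stays closed — the path is blocked at W.
Path 4: A → W ← D → C
  W is a collider here and neither W nor any of its descendants is conditioned on, so the collider stays closed — the path is blocked at W.
Path 5: A → W ← C
  W is a collider here and neither W nor any of its descendants is conditioned on, so the collider stays closed — the path is blocked at W.
Every path is blocked, so A and C are d-separated given {L, X}.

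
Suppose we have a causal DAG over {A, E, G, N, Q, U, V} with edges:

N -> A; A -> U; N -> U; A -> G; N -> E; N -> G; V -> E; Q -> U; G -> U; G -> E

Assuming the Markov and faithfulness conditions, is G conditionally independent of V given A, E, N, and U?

No

We examine all 6 paths between G and V:
  1. G → E ← V — E:collider[open] ⇒ active
  2. G ← A ← N → E ← V — A:chain[blocks]; N:fork[blocks]; E:collider[open] ⇒ blocked
  3. G ← A → U ← N → E ← V — A:fork[blocks]; U:collider[open]; N:fork[blocks]; E:collider[open] ⇒ blocked
  4. G ← N → E ← V — N:fork[blocks]; E:collider[open] ⇒ blocked
  5. G → U ← A ← N → E ← V — U:collider[open]; A:chain[blocks]; N:fork[blocks]; E:collider[open] ⇒ blocked
  6. G → U ← N → E ← V — U:collider[open]; N:fork[blocks]; E:collider[open] ⇒ blocked
Because an active path exists, G and V are not d-separated.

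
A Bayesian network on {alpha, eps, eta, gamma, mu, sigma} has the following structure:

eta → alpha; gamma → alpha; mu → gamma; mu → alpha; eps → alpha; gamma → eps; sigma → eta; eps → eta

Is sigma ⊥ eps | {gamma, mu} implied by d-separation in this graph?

There are 4 undirected paths between sigma and eps; checking each against the conditioning set {gamma, mu}:
  1. sigma → eta → alpha ← gamma → eps — eta:chain[open]; alpha:collider[blocks]; gamma:fork[blocks] ⇒ blocked
  2. sigma → eta → alpha ← eps — eta:chain[open]; alpha:collider[blocks] ⇒ blocked
  3. sigma → eta → alpha ← mu → gamma → eps — eta:chain[open]; alpha:collider[blocks]; mu:fork[blocks]; gamma:chain[blocks] ⇒ blocked
  4. sigma → eta ← eps — eta:collider[blocks] ⇒ blocked
Since every path is blocked, d-separation holds.

Yes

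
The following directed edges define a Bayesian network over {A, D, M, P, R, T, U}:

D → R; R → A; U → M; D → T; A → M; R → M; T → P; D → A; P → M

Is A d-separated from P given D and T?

Yes

6 paths connect A and P; each must be blocked for d-separation to hold:
Path 1: A ← D → R → M ← P
  D is a fork here and D is conditioned on, so the path is blocked at D.
Path 2: A ← D → T → P
  D is a fork here and D is conditioned on, so the path is blocked at D.
Path 3: A → M ← P
  M is a collider here and neither M nor any of its descendants is conditioned on, so the collider stays closed — the path is blocked at M.
Path 4: A → M ← R ← D → T → P
  M is a collider here and neither M nor any of its descendants is conditioned on, so the collider stays closed — the path is blocked at M.
Path 5: A ← R ← D → T → P
  D is a fork here and D is conditioned on, so the path is blocked at D.
Path 6: A ← R → M ← P
  M is a collider here and neither M nor any of its descendants is conditioned on, so the collider stays closed — the path is blocked at M.
All paths are blocked; A ⊥ P | {D, T} holds.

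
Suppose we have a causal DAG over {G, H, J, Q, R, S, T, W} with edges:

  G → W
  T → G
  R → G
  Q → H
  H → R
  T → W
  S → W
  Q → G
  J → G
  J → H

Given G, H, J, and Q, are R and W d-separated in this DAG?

We examine all 6 paths between R and W:
Path 1: R → G → W
  G is a chain here and G is conditioned on, so the path is blocked at G.
Path 2: R → G ← T → W
  G is a collider and G is conditioned on, which opens it; T is a fork and T is not conditioned on — no node blocks this path, so it is active.
Path 3: R ← H ← J → G → W
  H is a chain here and H is conditioned on, so the path is blocked at H.
Path 4: R ← H ← J → G ← T → W
  H is a chain here and H is conditioned on, so the path is blocked at H.
Path 5: R ← H ← Q → G → W
  H is a chain here and H is conditioned on, so the path is blocked at H.
Path 6: R ← H ← Q → G ← T → W
  H is a chain here and H is conditioned on, so the path is blocked at H.
Because an active path exists, R and W are not d-separated.

No — R and W are not d-separated given {G, H, J, Q}.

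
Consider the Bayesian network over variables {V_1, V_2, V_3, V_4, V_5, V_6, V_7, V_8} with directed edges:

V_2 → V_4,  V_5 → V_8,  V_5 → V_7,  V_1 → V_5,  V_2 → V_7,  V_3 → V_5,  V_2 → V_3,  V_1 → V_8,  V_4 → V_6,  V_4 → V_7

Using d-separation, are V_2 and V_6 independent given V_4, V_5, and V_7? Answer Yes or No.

Enumerating the 3 paths from V_2 to V_6 and testing each for blocking by {V_4, V_5, V_7}:
Path 1: V_2 → V_4 → V_6
  V_4 is a chain here and V_4 is conditioned on, so the path is blocked at V_4.
Path 2: V_2 → V_7 ← V_4 → V_6
  V_4 is a fork here and V_4 is conditioned on, so the path is blocked at V_4.
Path 3: V_2 → V_3 → V_5 → V_7 ← V_4 → V_6
  V_5 is a chain here and V_5 is conditioned on, so the path is blocked at V_5.
Every path is blocked, so V_2 and V_6 are d-separated given {V_4, V_5, V_7}.

Yes — V_2 and V_6 are d-separated given {V_4, V_5, V_7}.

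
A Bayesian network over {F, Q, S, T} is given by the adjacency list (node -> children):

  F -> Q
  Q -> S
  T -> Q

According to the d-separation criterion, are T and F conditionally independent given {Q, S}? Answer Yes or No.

The only undirected path from T to F is:
Path 1: T → Q ← F
  Q is a collider and Q is conditioned on, which opens it — no node blocks this path, so it is active.
Since the path T → Q ← F is active, T and F are not d-separated given {Q, S}.

No — T and F are not d-separated given {Q, S}.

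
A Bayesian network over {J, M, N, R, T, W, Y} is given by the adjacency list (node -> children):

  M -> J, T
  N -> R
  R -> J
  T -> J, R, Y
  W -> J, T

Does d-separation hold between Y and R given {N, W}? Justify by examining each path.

Enumerating the 4 paths from Y to R and testing each for blocking by {N, W}:
Path 1: Y ← T ← M → J ← R
  J is a collider here and neither J nor any of its descendants is conditioned on, so the collider stays closed — the path is blocked at J.
Path 2: Y ← T ← W → J ← R
  W is a fork here and W is conditioned on, so the path is blocked at W.
Path 3: Y ← T → R
  T is a fork and T is not conditioned on — no node blocks this path, so it is active.
Path 4: Y ← T → J ← R
  J is a collider here and neither J nor any of its descendants is conditioned on, so the collider stays closed — the path is blocked at J.
At least one path is unblocked, so d-separation fails.

No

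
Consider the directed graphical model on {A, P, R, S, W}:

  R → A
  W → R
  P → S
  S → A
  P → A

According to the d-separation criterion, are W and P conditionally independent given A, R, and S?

Yes — W and P are d-separated given {A, R, S}.

There are 2 undirected paths between W and P; checking each against the conditioning set {A, R, S}:
Path 1: W → R → A ← S ← P
  R is a chain here and R is conditioned on, so the path is blocked at R.
Path 2: W → R → A ← P
  R is a chain here and R is conditioned on, so the path is blocked at R.
Since every path is blocked, d-separation holds.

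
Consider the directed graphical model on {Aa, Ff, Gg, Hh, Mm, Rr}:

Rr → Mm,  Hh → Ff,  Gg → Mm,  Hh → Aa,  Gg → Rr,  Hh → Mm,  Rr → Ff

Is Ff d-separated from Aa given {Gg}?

No

We examine all 3 paths between Ff and Aa:
Path 1: Ff ← Rr → Mm ← Hh → Aa
  Mm is a collider here and neither Mm nor any of its descendants is conditioned on, so the collider stays closed — the path is blocked at Mm.
Path 2: Ff ← Rr ← Gg → Mm ← Hh → Aa
  Gg is a fork here and Gg is conditioned on, so the path is blocked at Gg.
Path 3: Ff ← Hh → Aa
  Hh is a fork and Hh is not conditioned on — no node blocks this path, so it is active.
At least one path is unblocked, so d-separation fails.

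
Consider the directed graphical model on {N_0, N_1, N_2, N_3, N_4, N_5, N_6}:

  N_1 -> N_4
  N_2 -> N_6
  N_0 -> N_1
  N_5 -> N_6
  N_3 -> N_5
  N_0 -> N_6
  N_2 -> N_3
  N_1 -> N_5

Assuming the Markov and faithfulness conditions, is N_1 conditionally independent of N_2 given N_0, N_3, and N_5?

Yes

We examine all 4 paths between N_1 and N_2:
Path 1: N_1 ← N_0 → N_6 ← N_2
  N_0 is a fork here and N_0 is conditioned on, so the path is blocked at N_0.
Path 2: N_1 ← N_0 → N_6 ← N_5 ← N_3 ← N_2
  N_0 is a fork here and N_0 is conditioned on, so the path is blocked at N_0.
Path 3: N_1 → N_5 ← N_3 ← N_2
  N_3 is a chain here and N_3 is conditioned on, so the path is blocked at N_3.
Path 4: N_1 → N_5 → N_6 ← N_2
  N_5 is a chain here and N_5 is conditioned on, so the path is blocked at N_5.
Every path is blocked, so N_1 and N_2 are d-separated given {N_0, N_3, N_5}.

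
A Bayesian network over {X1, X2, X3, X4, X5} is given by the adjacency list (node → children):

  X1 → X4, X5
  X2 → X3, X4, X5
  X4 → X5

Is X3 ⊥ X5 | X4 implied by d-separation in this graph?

No

We examine all 3 paths between X3 and X5:
  1. X3 ← X2 → X5 — X2:fork[open] ⇒ active
  2. X3 ← X2 → X4 ← X1 → X5 — X2:fork[open]; X4:collider[open]; X1:fork[open] ⇒ active
  3. X3 ← X2 → X4 → X5 — X2:fork[open]; X4:chain[blocks] ⇒ blocked
At least one path is unblocked, so d-separation fails.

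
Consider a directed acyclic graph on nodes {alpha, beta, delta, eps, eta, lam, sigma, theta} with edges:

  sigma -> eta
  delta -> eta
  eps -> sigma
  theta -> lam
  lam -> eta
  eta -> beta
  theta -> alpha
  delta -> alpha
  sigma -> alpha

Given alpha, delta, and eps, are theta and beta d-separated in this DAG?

Enumerating the 3 paths from theta to beta and testing each for blocking by {alpha, delta, eps}:
  1. theta → lam → eta → beta — lam:chain[open]; eta:chain[open] ⇒ active
  2. theta → alpha ← delta → eta → beta — alpha:collider[open]; delta:fork[blocks]; eta:chain[open] ⇒ blocked
  3. theta → alpha ← sigma → eta → beta — alpha:collider[open]; sigma:fork[open]; eta:chain[open] ⇒ active
At least one path is unblocked, so d-separation fails.

No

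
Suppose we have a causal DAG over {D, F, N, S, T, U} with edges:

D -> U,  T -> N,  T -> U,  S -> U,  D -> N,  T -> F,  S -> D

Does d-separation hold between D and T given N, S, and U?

No

3 paths connect D and T; each must be blocked for d-separation to hold:
Path 1: D → U ← T
  U is a collider and U is conditioned on, which opens it — no node blocks this path, so it is active.
Path 2: D ← S → U ← T
  S is a fork here and S is conditioned on, so the path is blocked at S.
Path 3: D → N ← T
  N is a collider and N is conditioned on, which opens it — no node blocks this path, so it is active.
At least one path is unblocked, so d-separation fails.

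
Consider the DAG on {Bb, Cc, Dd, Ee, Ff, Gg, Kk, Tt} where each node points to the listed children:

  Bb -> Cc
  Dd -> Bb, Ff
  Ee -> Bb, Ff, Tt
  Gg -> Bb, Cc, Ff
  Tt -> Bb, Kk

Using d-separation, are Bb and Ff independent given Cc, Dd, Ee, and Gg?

5 paths connect Bb and Ff; each must be blocked for d-separation to hold:
  1. Bb ← Tt ← Ee → Ff — Tt:chain[open]; Ee:fork[blocks] ⇒ blocked
  2. Bb ← Ee → Ff — Ee:fork[blocks] ⇒ blocked
  3. Bb ← Gg → Ff — Gg:fork[blocks] ⇒ blocked
  4. Bb → Cc ← Gg → Ff — Cc:collider[open]; Gg:fork[blocks] ⇒ blocked
  5. Bb ← Dd → Ff — Dd:fork[blocks] ⇒ blocked
All paths are blocked; Bb ⊥ Ff | {Cc, Dd, Ee, Gg} holds.

Yes — Bb and Ff are d-separated given {Cc, Dd, Ee, Gg}.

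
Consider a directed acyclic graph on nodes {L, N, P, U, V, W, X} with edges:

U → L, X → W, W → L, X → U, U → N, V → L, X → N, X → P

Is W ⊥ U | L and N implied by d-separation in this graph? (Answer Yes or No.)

We examine all 3 paths between W and U:
  1. W ← X → U — X:fork[open] ⇒ active
  2. W ← X → N ← U — X:fork[open]; N:collider[open] ⇒ active
  3. W → L ← U — L:collider[open] ⇒ active
At least one path is unblocked, so d-separation fails.

No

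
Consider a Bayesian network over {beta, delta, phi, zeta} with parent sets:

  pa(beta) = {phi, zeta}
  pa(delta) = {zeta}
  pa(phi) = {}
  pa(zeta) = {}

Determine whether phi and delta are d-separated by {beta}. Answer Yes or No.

The only undirected path from phi to delta is:
Path 1: phi → beta ← zeta → delta
  beta is a collider and beta is conditioned on, which opens it; zeta is a fork and zeta is not conditioned on — no node blocks this path, so it is active.
At least one path is unblocked, so d-separation fails.

No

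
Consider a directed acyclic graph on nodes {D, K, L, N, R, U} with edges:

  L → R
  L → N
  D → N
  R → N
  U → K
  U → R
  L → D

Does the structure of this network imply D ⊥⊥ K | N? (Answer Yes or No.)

No

There are 4 undirected paths between D and K; checking each against the conditioning set {N}:
Path 1: D ← L → R ← U → K
  L is a fork and L is not conditioned on; R is a collider and its descendant N is conditioned on, which opens it; U is a fork and U is not conditioned on — no node blocks this path, so it is active.
Path 2: D ← L → N ← R ← U → K
  L is a fork and L is not conditioned on; N is a collider and N is conditioned on, which opens it; R is a chain and R is not conditioned on; U is a fork and U is not conditioned on — no node blocks this path, so it is active.
Path 3: D → N ← R ← U → K
  N is a collider and N is conditioned on, which opens it; R is a chain and R is not conditioned on; U is a fork and U is not conditioned on — no node blocks this path, so it is active.
Path 4: D → N ← L → R ← U → K
  N is a collider and N is conditioned on, which opens it; L is a fork and L is not conditioned on; R is a collider and its descendant N is conditioned on, which opens it; U is a fork and U is not conditioned on — no node blocks this path, so it is active.
Since the path D ← L → R ← U → K is active, D and K are not d-separated given {N}.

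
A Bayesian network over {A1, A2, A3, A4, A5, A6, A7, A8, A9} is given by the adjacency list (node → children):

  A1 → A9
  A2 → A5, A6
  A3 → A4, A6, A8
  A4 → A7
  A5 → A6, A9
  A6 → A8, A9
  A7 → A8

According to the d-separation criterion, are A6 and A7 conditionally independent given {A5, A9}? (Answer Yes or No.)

4 paths connect A6 and A7; each must be blocked for d-separation to hold:
Path 1: A6 → A8 ← A7
  A8 is a collider here and neither A8 nor any of its descendants is conditioned on, so the collider stays closed — the path is blocked at A8.
Path 2: A6 → A8 ← A3 → A4 → A7
  A8 is a collider here and neither A8 nor any of its descendants is conditioned on, so the collider stays closed — the path is blocked at A8.
Path 3: A6 ← A3 → A4 → A7
  A3 is a fork and A3 is not conditioned on; A4 is a chain and A4 is not conditioned on — no node blocks this path, so it is active.
Path 4: A6 ← A3 → A8 ← A7
  A8 is a collider here and neither A8 nor any of its descendants is conditioned on, so the collider stays closed — the path is blocked at A8.
At least one path is unblocked, so d-separation fails.

No — A6 and A7 are not d-separated given {A5, A9}.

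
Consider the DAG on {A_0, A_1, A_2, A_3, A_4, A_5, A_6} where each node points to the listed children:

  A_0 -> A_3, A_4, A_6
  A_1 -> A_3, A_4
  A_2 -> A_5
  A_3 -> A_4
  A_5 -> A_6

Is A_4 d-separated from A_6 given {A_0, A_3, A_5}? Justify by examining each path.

Yes

Enumerating the 3 paths from A_4 to A_6 and testing each for blocking by {A_0, A_3, A_5}:
Path 1: A_4 ← A_0 → A_6
  A_0 is a fork here and A_0 is conditioned on, so the path is blocked at A_0.
Path 2: A_4 ← A_3 ← A_0 → A_6
  A_3 is a chain here and A_3 is conditioned on, so the path is blocked at A_3.
Path 3: A_4 ← A_1 → A_3 ← A_0 → A_6
  A_0 is a fork here and A_0 is conditioned on, so the path is blocked at A_0.
Since every path is blocked, d-separation holds.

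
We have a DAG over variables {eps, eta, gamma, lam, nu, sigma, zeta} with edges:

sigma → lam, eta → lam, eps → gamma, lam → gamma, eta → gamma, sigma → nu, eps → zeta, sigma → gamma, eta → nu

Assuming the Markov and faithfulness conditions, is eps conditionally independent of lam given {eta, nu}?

There are 5 undirected paths between eps and lam; checking each against the conditioning set {eta, nu}:
Path 1: eps → gamma ← eta → lam
  gamma is a collider here and neither gamma nor any of its descendants is conditioned on, so the collider stays closed — the path is blocked at gamma.
Path 2: eps → gamma ← eta → nu ← sigma → lam
  gamma is a collider here and neither gamma nor any of its descendants is conditioned on, so the collider stays closed — the path is blocked at gamma.
Path 3: eps → gamma ← sigma → lam
  gamma is a collider here and neither gamma nor any of its descendants is conditioned on, so the collider stays closed — the path is blocked at gamma.
Path 4: eps → gamma ← sigma → nu ← eta → lam
  gamma is a collider here and neither gamma nor any of its descendants is conditioned on, so the collider stays closed — the path is blocked at gamma.
Path 5: eps → gamma ← lam
  gamma is a collider here and neither gamma nor any of its descendants is conditioned on, so the collider stays closed — the path is blocked at gamma.
Every path is blocked, so eps and lam are d-separated given {eta, nu}.

Yes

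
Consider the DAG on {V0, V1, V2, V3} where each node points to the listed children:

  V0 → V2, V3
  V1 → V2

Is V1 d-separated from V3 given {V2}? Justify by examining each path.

The only undirected path from V1 to V3 is:
Path 1: V1 → V2 ← V0 → V3
  V2 is a collider and V2 is conditioned on, which opens it; V0 is a fork and V0 is not conditioned on — no node blocks this path, so it is active.
At least one path is unblocked, so d-separation fails.

No — V1 and V3 are not d-separated given {V2}.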